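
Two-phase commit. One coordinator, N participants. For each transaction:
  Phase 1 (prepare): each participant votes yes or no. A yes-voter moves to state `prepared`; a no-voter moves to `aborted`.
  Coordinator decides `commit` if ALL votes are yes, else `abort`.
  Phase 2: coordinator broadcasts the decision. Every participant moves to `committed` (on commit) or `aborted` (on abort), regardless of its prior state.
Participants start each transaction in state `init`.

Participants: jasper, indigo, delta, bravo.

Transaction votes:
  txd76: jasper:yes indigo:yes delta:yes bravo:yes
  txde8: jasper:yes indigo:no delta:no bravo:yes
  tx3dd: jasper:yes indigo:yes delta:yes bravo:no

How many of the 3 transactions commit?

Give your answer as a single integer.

txd76: all yes -> commit (commits=1)
txde8: no from indigo, delta -> abort (commits=1)
tx3dd: no from bravo -> abort (commits=1)

Answer: 1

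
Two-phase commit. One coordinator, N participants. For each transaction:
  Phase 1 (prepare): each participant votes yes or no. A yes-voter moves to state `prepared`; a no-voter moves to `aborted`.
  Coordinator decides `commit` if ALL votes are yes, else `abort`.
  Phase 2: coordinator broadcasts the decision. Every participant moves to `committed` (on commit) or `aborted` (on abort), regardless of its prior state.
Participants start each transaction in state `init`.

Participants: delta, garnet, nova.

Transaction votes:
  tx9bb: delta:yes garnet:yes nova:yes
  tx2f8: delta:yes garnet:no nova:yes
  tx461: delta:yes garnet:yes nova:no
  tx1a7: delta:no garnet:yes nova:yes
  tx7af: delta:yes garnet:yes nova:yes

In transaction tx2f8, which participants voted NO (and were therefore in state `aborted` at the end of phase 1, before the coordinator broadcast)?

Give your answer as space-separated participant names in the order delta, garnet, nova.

Txn tx2f8 phase 1: delta yes -> prepared; garnet no -> aborted; nova yes -> prepared

Answer: garnet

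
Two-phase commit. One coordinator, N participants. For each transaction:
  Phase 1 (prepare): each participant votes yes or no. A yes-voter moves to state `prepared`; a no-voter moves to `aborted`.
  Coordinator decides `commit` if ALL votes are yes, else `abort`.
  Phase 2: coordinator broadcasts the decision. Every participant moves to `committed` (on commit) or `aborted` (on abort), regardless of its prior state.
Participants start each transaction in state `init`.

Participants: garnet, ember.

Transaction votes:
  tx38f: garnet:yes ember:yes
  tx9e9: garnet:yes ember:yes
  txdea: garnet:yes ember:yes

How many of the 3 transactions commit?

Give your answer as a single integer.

tx38f: all yes -> commit (commits=1)
tx9e9: all yes -> commit (commits=2)
txdea: all yes -> commit (commits=3)

Answer: 3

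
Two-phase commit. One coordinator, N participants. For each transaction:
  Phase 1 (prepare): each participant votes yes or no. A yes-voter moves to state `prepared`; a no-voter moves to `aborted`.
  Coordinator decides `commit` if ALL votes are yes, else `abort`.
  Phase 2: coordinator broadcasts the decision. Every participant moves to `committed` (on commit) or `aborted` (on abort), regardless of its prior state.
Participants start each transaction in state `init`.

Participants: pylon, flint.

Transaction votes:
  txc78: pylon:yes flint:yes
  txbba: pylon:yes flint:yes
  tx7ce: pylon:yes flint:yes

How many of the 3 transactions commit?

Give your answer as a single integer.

txc78: all yes -> commit (commits=1)
txbba: all yes -> commit (commits=2)
tx7ce: all yes -> commit (commits=3)

Answer: 3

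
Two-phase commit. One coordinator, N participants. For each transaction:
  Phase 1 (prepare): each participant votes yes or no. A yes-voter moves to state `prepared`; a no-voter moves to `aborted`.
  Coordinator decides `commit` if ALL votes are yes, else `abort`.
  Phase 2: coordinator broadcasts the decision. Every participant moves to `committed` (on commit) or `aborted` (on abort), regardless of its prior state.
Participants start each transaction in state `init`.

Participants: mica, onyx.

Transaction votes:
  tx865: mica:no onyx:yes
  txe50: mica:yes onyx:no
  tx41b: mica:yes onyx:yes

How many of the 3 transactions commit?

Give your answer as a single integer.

Answer: 1

Derivation:
tx865: no from mica -> abort (commits=0)
txe50: no from onyx -> abort (commits=0)
tx41b: all yes -> commit (commits=1)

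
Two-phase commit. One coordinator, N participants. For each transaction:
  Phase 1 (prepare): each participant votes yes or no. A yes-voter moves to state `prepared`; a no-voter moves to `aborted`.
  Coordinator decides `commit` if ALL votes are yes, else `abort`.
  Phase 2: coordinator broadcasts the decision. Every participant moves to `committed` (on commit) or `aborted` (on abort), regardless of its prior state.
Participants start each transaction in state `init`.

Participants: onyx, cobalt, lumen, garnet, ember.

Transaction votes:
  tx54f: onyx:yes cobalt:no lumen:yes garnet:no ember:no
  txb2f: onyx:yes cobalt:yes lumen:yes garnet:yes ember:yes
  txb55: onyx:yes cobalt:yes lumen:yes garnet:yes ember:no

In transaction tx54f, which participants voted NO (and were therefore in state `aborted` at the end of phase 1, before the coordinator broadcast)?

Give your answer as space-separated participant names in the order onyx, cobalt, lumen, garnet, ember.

Txn tx54f phase 1: onyx yes -> prepared; cobalt no -> aborted; lumen yes -> prepared; garnet no -> aborted; ember no -> aborted

Answer: cobalt garnet ember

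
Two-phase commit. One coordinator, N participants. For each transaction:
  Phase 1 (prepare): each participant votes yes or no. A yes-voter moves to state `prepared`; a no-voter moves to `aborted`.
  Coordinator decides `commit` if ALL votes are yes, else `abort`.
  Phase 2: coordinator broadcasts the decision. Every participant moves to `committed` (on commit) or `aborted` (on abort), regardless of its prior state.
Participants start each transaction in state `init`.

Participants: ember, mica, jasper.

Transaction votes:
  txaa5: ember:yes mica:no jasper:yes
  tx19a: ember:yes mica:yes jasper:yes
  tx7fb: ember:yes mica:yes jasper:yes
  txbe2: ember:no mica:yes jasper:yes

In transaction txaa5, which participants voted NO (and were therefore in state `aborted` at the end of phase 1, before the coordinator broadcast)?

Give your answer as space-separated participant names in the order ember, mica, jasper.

Txn txaa5 phase 1: ember yes -> prepared; mica no -> aborted; jasper yes -> prepared

Answer: mica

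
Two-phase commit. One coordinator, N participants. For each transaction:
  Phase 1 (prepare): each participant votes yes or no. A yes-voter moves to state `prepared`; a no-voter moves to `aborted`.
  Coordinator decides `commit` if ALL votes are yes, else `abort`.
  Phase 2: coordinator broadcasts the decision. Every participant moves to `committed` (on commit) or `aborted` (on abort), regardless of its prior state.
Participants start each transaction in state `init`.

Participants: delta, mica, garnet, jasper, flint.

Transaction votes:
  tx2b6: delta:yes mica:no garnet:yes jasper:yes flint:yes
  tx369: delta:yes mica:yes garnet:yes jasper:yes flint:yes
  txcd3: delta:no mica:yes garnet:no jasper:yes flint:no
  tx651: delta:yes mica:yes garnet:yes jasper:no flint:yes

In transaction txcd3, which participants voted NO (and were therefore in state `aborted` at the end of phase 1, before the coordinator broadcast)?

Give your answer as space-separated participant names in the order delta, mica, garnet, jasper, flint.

Answer: delta garnet flint

Derivation:
Txn txcd3 phase 1: delta no -> aborted; mica yes -> prepared; garnet no -> aborted; jasper yes -> prepared; flint no -> aborted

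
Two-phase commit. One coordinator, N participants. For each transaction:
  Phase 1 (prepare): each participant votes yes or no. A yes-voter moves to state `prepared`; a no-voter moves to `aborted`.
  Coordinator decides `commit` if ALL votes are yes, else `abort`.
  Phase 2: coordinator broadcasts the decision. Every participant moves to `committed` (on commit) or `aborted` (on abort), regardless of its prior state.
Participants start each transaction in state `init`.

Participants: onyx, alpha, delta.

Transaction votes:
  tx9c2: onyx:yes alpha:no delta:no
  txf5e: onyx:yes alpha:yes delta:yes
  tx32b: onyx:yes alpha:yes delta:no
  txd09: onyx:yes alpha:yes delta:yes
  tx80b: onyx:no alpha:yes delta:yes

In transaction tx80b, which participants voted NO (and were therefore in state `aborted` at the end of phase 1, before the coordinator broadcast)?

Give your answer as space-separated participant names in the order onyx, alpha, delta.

Answer: onyx

Derivation:
Txn tx80b phase 1: onyx no -> aborted; alpha yes -> prepared; delta yes -> prepared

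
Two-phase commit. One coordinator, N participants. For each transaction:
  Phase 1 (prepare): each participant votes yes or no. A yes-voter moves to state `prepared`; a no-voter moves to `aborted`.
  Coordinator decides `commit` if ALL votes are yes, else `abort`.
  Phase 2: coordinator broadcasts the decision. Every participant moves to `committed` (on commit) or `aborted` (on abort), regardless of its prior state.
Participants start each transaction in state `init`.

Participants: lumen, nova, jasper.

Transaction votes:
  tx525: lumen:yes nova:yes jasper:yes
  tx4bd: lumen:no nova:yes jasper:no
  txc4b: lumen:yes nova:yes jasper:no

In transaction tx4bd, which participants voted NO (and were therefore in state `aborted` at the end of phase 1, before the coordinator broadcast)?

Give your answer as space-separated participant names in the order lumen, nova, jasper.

Answer: lumen jasper

Derivation:
Txn tx4bd phase 1: lumen no -> aborted; nova yes -> prepared; jasper no -> aborted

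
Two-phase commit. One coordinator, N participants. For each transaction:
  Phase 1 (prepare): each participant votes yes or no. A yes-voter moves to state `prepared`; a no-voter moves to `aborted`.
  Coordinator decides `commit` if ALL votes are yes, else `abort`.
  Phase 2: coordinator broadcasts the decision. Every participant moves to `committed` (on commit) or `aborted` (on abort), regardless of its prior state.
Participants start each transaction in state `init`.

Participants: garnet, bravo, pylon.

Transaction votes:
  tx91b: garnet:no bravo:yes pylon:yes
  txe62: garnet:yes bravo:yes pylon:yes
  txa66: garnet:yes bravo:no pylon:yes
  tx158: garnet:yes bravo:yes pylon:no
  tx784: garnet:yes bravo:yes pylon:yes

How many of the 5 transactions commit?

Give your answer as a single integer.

tx91b: no from garnet -> abort (commits=0)
txe62: all yes -> commit (commits=1)
txa66: no from bravo -> abort (commits=1)
tx158: no from pylon -> abort (commits=1)
tx784: all yes -> commit (commits=2)

Answer: 2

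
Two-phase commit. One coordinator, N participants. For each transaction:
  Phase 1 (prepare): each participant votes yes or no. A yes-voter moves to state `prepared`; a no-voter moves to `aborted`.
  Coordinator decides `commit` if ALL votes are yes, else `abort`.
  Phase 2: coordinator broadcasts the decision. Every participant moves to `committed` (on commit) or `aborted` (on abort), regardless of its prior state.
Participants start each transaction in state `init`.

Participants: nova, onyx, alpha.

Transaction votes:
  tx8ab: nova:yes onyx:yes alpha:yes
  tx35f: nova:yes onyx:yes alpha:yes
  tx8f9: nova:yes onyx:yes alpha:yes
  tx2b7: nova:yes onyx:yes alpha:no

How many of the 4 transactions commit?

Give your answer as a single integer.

tx8ab: all yes -> commit (commits=1)
tx35f: all yes -> commit (commits=2)
tx8f9: all yes -> commit (commits=3)
tx2b7: no from alpha -> abort (commits=3)

Answer: 3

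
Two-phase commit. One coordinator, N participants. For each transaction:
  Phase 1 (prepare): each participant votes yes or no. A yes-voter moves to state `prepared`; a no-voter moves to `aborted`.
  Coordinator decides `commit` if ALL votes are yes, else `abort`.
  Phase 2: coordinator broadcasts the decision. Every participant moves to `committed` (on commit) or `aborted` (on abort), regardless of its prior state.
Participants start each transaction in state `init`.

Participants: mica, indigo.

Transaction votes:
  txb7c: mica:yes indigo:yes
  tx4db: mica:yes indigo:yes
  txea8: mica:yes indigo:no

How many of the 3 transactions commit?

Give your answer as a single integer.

txb7c: all yes -> commit (commits=1)
tx4db: all yes -> commit (commits=2)
txea8: no from indigo -> abort (commits=2)

Answer: 2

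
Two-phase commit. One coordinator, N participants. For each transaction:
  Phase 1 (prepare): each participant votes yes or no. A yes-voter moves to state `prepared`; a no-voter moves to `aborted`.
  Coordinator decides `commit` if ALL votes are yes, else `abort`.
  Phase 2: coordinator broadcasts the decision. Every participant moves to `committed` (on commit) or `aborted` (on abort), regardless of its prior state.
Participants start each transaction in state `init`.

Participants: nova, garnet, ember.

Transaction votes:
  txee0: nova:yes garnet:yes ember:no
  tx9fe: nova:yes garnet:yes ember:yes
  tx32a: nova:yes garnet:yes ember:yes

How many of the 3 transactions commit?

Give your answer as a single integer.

txee0: no from ember -> abort (commits=0)
tx9fe: all yes -> commit (commits=1)
tx32a: all yes -> commit (commits=2)

Answer: 2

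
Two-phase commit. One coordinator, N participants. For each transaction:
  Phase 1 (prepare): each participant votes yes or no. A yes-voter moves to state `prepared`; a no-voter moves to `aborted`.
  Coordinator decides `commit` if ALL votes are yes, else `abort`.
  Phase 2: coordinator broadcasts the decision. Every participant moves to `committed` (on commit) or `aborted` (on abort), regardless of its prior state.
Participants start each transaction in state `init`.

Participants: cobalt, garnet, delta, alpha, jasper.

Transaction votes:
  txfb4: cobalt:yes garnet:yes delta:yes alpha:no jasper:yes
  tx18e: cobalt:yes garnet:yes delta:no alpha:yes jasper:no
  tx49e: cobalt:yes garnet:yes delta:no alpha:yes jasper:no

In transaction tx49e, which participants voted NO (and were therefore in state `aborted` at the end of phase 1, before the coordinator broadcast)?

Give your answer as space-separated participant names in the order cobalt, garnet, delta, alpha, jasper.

Txn tx49e phase 1: cobalt yes -> prepared; garnet yes -> prepared; delta no -> aborted; alpha yes -> prepared; jasper no -> aborted

Answer: delta jasper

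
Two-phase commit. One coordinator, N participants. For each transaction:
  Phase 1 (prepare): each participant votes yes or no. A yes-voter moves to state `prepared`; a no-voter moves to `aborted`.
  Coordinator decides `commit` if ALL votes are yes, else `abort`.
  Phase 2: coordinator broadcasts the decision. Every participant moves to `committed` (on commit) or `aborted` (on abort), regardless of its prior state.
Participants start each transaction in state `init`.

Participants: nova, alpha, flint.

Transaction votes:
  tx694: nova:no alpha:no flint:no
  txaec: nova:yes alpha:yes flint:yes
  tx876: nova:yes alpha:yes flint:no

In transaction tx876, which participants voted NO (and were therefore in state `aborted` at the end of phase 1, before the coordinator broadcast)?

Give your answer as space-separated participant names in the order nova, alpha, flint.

Answer: flint

Derivation:
Txn tx876 phase 1: nova yes -> prepared; alpha yes -> prepared; flint no -> aborted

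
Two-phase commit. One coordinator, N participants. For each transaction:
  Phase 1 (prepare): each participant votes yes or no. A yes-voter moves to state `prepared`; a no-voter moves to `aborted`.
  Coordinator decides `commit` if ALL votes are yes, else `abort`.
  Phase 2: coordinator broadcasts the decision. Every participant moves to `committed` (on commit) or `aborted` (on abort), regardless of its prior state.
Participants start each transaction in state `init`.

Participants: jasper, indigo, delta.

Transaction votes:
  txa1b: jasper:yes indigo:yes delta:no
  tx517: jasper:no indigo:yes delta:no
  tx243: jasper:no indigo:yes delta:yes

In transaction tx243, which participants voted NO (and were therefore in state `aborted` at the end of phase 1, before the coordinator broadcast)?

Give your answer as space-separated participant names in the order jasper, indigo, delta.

Answer: jasper

Derivation:
Txn tx243 phase 1: jasper no -> aborted; indigo yes -> prepared; delta yes -> prepared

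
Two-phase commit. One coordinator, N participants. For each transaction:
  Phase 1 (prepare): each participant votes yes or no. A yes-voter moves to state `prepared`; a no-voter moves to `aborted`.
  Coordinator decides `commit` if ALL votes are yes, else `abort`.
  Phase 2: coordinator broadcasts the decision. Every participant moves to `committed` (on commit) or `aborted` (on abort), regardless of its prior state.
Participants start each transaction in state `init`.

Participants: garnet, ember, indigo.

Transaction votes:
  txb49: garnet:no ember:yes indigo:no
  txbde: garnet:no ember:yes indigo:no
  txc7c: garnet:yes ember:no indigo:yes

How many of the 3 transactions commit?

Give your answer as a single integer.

txb49: no from garnet, indigo -> abort (commits=0)
txbde: no from garnet, indigo -> abort (commits=0)
txc7c: no from ember -> abort (commits=0)

Answer: 0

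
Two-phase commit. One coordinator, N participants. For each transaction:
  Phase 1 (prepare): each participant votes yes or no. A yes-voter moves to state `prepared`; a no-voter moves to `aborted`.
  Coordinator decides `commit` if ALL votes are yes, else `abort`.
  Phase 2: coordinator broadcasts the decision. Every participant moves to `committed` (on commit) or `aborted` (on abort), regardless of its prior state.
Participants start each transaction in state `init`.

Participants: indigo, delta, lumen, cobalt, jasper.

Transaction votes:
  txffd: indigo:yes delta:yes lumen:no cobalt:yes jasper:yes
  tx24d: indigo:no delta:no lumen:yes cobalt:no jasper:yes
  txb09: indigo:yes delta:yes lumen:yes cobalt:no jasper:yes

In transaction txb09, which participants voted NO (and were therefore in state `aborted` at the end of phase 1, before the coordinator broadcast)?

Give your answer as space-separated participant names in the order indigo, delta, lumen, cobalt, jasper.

Answer: cobalt

Derivation:
Txn txb09 phase 1: indigo yes -> prepared; delta yes -> prepared; lumen yes -> prepared; cobalt no -> aborted; jasper yes -> prepared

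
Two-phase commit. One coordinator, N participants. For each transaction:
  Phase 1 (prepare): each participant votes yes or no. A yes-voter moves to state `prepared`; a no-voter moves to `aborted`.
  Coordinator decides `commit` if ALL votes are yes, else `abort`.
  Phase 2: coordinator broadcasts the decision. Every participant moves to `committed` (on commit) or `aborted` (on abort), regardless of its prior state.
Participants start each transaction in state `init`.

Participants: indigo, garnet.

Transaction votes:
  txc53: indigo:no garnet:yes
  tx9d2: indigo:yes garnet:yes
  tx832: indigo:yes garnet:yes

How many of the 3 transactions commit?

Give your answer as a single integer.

Answer: 2

Derivation:
txc53: no from indigo -> abort (commits=0)
tx9d2: all yes -> commit (commits=1)
tx832: all yes -> commit (commits=2)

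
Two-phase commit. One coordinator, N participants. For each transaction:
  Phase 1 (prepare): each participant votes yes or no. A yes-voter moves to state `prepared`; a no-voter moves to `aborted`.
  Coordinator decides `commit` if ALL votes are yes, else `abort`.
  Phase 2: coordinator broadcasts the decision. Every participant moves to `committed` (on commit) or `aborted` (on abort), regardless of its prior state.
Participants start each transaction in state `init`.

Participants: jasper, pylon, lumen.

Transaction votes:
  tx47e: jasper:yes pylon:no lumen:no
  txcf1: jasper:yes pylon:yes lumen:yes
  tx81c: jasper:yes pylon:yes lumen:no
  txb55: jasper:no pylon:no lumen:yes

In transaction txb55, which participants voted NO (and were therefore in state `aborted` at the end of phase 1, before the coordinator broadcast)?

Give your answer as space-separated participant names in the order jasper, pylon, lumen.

Txn txb55 phase 1: jasper no -> aborted; pylon no -> aborted; lumen yes -> prepared

Answer: jasper pylon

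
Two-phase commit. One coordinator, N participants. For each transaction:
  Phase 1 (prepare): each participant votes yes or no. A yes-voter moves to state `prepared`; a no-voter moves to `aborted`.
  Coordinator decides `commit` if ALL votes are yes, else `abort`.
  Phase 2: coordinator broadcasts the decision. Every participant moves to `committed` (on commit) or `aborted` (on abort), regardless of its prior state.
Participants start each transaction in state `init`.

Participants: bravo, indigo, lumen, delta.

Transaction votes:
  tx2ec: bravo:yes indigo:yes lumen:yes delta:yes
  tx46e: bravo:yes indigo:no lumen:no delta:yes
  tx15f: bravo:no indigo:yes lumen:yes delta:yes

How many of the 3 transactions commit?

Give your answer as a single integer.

Answer: 1

Derivation:
tx2ec: all yes -> commit (commits=1)
tx46e: no from indigo, lumen -> abort (commits=1)
tx15f: no from bravo -> abort (commits=1)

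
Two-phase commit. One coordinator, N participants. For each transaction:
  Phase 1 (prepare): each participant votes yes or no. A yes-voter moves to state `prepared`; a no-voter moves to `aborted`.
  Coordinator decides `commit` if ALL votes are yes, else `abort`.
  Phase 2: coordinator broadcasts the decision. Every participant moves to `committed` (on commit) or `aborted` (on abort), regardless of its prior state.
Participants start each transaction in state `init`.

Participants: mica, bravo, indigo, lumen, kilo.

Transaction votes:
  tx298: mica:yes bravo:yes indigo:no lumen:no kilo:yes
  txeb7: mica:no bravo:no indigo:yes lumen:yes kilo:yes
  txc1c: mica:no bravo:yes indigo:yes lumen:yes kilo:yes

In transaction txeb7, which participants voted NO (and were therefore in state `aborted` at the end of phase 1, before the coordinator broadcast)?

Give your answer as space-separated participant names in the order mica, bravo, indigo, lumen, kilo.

Txn txeb7 phase 1: mica no -> aborted; bravo no -> aborted; indigo yes -> prepared; lumen yes -> prepared; kilo yes -> prepared

Answer: mica bravo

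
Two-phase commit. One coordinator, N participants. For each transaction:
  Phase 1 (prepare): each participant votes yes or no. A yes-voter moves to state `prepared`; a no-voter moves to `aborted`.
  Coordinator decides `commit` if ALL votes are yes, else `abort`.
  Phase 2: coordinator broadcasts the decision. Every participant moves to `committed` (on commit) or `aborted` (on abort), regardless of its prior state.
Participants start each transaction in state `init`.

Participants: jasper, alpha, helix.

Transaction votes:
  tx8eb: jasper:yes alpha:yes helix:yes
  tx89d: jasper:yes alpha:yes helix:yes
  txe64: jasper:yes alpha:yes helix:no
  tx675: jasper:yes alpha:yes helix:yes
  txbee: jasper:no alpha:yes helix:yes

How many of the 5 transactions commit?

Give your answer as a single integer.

Answer: 3

Derivation:
tx8eb: all yes -> commit (commits=1)
tx89d: all yes -> commit (commits=2)
txe64: no from helix -> abort (commits=2)
tx675: all yes -> commit (commits=3)
txbee: no from jasper -> abort (commits=3)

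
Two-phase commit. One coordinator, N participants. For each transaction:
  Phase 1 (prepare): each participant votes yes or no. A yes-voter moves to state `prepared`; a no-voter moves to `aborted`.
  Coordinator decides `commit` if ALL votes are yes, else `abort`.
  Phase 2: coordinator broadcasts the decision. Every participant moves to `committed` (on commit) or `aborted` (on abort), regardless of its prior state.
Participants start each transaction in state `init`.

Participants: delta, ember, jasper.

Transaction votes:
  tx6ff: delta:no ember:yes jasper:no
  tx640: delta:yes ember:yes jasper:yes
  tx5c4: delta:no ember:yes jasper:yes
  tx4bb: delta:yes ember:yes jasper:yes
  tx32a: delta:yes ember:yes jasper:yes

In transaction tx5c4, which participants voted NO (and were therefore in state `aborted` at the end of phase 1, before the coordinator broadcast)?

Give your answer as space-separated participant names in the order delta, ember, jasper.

Answer: delta

Derivation:
Txn tx5c4 phase 1: delta no -> aborted; ember yes -> prepared; jasper yes -> prepared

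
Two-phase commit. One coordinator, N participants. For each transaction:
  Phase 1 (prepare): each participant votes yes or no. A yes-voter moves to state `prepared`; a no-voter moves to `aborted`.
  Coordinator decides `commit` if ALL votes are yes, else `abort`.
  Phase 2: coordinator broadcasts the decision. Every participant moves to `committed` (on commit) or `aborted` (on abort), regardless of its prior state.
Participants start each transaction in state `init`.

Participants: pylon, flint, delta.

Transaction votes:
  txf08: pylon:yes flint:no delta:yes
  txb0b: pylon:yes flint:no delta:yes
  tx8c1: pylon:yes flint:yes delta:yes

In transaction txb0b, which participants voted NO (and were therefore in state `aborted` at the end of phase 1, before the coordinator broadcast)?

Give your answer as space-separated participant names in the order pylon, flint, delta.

Txn txb0b phase 1: pylon yes -> prepared; flint no -> aborted; delta yes -> prepared

Answer: flint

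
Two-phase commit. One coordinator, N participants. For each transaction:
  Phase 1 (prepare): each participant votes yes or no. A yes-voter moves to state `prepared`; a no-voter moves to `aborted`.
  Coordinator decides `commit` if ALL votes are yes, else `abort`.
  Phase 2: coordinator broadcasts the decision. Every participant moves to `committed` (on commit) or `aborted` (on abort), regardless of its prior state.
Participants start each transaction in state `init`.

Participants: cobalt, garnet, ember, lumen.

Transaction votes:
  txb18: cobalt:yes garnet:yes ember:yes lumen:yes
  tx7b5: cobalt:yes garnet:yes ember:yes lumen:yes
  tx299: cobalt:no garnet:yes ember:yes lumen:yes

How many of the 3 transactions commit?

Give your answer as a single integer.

txb18: all yes -> commit (commits=1)
tx7b5: all yes -> commit (commits=2)
tx299: no from cobalt -> abort (commits=2)

Answer: 2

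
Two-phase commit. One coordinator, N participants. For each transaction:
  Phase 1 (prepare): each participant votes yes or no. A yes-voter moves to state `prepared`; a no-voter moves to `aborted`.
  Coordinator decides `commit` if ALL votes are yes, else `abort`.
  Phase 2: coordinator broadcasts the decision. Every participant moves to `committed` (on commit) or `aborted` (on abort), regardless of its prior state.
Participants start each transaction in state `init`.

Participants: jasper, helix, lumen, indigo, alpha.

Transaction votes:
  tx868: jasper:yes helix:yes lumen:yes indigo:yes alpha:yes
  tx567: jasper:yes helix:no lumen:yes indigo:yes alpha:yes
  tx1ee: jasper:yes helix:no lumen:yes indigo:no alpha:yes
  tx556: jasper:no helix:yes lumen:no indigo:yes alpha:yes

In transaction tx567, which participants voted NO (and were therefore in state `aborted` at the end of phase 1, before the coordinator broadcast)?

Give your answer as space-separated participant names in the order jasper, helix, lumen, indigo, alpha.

Answer: helix

Derivation:
Txn tx567 phase 1: jasper yes -> prepared; helix no -> aborted; lumen yes -> prepared; indigo yes -> prepared; alpha yes -> prepared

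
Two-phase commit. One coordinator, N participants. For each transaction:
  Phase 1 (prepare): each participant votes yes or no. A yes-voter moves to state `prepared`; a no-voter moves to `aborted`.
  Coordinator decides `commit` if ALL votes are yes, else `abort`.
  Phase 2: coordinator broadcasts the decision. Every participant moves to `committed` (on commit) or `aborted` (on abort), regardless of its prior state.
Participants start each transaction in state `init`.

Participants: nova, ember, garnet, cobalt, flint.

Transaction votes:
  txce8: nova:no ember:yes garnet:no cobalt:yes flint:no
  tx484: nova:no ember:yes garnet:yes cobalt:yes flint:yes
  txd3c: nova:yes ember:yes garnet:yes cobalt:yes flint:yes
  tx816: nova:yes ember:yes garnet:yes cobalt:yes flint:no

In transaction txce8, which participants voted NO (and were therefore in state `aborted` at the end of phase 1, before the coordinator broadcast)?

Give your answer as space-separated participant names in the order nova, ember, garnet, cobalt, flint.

Txn txce8 phase 1: nova no -> aborted; ember yes -> prepared; garnet no -> aborted; cobalt yes -> prepared; flint no -> aborted

Answer: nova garnet flint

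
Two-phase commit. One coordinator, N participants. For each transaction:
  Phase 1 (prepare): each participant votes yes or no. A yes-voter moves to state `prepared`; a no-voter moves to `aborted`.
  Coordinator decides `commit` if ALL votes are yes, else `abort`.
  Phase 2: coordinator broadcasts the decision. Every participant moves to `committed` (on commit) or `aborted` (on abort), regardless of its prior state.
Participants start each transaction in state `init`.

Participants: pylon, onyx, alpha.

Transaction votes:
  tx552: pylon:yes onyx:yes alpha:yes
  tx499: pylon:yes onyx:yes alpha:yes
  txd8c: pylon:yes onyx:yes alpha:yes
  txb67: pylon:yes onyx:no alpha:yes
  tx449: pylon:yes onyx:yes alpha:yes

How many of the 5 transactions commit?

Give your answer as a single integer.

tx552: all yes -> commit (commits=1)
tx499: all yes -> commit (commits=2)
txd8c: all yes -> commit (commits=3)
txb67: no from onyx -> abort (commits=3)
tx449: all yes -> commit (commits=4)

Answer: 4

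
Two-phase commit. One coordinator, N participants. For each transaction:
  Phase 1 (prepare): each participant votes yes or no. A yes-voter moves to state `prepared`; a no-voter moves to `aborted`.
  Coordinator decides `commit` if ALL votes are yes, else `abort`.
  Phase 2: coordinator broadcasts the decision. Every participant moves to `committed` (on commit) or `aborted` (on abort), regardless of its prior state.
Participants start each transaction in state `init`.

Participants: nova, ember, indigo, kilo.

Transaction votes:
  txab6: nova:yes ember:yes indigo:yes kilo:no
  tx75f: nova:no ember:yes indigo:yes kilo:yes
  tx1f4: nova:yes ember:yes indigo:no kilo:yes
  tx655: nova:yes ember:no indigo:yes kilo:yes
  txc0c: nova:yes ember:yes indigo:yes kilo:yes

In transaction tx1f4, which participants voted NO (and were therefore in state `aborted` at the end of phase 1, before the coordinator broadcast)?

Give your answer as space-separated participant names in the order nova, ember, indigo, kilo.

Answer: indigo

Derivation:
Txn tx1f4 phase 1: nova yes -> prepared; ember yes -> prepared; indigo no -> aborted; kilo yes -> prepared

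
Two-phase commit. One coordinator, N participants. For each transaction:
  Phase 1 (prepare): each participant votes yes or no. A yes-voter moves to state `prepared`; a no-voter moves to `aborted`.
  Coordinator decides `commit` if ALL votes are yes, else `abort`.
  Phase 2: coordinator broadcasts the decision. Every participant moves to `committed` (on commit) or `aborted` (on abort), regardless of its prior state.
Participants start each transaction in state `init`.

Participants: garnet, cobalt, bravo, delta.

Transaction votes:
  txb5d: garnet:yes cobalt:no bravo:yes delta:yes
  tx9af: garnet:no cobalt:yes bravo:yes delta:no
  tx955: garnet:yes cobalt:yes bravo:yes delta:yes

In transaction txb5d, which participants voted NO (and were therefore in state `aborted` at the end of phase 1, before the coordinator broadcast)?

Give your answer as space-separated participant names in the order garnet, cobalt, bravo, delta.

Txn txb5d phase 1: garnet yes -> prepared; cobalt no -> aborted; bravo yes -> prepared; delta yes -> prepared

Answer: cobalt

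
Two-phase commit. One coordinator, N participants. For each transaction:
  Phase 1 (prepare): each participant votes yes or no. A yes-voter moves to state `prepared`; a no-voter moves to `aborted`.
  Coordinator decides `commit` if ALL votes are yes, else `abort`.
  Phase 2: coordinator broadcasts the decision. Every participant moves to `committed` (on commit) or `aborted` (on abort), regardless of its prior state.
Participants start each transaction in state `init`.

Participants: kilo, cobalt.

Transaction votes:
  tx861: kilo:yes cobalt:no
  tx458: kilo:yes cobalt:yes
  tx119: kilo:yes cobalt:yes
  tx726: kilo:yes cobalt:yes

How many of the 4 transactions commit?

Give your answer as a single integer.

Answer: 3

Derivation:
tx861: no from cobalt -> abort (commits=0)
tx458: all yes -> commit (commits=1)
tx119: all yes -> commit (commits=2)
tx726: all yes -> commit (commits=3)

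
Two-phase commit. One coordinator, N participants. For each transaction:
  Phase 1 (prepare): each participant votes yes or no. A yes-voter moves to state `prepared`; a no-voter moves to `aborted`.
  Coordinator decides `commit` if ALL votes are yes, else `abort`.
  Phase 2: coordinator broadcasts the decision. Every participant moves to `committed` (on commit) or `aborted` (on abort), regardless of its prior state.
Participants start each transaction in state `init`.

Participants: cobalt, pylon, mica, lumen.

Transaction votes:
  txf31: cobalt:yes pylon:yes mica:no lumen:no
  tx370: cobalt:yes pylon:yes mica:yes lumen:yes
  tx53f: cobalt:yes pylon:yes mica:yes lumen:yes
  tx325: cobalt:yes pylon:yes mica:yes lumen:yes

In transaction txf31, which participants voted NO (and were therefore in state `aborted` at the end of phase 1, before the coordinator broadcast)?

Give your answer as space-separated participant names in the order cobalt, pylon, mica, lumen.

Answer: mica lumen

Derivation:
Txn txf31 phase 1: cobalt yes -> prepared; pylon yes -> prepared; mica no -> aborted; lumen no -> aborted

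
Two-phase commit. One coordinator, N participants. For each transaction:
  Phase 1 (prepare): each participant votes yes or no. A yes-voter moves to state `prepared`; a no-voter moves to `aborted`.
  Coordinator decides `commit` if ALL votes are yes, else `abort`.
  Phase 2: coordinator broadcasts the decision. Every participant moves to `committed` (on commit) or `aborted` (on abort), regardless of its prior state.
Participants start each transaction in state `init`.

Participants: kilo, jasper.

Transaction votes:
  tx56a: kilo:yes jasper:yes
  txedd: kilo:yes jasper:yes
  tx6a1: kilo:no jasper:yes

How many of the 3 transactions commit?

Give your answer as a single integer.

Answer: 2

Derivation:
tx56a: all yes -> commit (commits=1)
txedd: all yes -> commit (commits=2)
tx6a1: no from kilo -> abort (commits=2)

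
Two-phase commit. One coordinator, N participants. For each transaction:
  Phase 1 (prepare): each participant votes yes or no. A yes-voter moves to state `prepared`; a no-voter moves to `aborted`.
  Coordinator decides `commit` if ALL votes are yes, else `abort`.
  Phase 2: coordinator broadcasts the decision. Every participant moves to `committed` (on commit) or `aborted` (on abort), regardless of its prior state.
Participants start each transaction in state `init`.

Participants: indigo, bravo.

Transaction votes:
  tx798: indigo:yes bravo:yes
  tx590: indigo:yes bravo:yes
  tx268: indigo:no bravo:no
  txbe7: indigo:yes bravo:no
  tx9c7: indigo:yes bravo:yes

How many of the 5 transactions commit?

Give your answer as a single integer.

tx798: all yes -> commit (commits=1)
tx590: all yes -> commit (commits=2)
tx268: no from indigo, bravo -> abort (commits=2)
txbe7: no from bravo -> abort (commits=2)
tx9c7: all yes -> commit (commits=3)

Answer: 3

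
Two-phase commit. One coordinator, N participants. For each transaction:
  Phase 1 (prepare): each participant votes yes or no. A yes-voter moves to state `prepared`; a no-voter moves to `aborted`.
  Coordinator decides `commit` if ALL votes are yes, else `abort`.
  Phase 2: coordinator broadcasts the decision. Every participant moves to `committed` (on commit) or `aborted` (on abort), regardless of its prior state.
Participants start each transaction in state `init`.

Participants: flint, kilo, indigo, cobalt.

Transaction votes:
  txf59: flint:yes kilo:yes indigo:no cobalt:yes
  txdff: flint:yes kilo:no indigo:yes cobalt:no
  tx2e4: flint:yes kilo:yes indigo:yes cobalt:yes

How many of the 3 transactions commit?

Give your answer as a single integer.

Answer: 1

Derivation:
txf59: no from indigo -> abort (commits=0)
txdff: no from kilo, cobalt -> abort (commits=0)
tx2e4: all yes -> commit (commits=1)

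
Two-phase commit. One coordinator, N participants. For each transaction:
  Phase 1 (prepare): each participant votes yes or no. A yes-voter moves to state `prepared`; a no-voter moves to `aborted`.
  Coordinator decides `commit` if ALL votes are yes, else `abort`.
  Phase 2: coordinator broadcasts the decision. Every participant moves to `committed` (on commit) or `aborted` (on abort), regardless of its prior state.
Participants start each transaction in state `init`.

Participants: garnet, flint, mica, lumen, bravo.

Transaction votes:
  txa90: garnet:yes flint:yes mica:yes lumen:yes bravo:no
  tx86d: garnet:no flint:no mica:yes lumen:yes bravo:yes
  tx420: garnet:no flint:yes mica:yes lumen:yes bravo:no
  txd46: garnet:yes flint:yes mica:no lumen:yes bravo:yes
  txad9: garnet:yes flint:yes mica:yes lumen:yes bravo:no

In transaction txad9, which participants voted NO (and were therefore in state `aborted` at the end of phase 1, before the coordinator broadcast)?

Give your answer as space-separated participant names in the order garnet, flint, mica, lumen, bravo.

Answer: bravo

Derivation:
Txn txad9 phase 1: garnet yes -> prepared; flint yes -> prepared; mica yes -> prepared; lumen yes -> prepared; bravo no -> aborted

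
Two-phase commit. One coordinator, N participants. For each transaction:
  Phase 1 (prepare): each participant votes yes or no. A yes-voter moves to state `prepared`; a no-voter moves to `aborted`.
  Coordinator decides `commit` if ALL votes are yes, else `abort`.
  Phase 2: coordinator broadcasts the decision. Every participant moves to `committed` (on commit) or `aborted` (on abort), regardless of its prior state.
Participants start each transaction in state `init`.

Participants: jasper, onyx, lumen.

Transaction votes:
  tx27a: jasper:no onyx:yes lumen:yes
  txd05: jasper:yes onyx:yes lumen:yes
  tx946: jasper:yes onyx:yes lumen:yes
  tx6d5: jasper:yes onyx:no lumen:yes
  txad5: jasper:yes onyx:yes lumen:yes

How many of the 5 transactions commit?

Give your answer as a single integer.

Answer: 3

Derivation:
tx27a: no from jasper -> abort (commits=0)
txd05: all yes -> commit (commits=1)
tx946: all yes -> commit (commits=2)
tx6d5: no from onyx -> abort (commits=2)
txad5: all yes -> commit (commits=3)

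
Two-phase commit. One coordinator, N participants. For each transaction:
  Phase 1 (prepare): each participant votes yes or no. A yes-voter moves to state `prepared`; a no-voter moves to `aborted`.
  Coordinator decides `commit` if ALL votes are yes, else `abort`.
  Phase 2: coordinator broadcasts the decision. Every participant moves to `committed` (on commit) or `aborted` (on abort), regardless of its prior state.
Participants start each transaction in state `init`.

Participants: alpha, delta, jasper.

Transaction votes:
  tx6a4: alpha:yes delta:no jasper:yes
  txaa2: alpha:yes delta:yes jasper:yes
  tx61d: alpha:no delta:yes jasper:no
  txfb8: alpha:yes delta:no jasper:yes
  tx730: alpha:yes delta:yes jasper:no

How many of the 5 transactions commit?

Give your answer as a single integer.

Answer: 1

Derivation:
tx6a4: no from delta -> abort (commits=0)
txaa2: all yes -> commit (commits=1)
tx61d: no from alpha, jasper -> abort (commits=1)
txfb8: no from delta -> abort (commits=1)
tx730: no from jasper -> abort (commits=1)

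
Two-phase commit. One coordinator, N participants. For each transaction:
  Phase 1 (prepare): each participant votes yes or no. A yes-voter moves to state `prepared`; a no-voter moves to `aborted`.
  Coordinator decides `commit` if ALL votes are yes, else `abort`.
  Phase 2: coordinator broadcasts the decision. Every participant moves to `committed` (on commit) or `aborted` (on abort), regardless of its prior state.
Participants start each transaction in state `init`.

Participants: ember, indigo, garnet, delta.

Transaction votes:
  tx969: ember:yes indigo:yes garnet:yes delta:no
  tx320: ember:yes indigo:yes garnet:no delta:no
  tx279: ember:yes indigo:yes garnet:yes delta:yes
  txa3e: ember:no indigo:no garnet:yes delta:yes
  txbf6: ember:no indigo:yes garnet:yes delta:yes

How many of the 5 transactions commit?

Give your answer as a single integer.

Answer: 1

Derivation:
tx969: no from delta -> abort (commits=0)
tx320: no from garnet, delta -> abort (commits=0)
tx279: all yes -> commit (commits=1)
txa3e: no from ember, indigo -> abort (commits=1)
txbf6: no from ember -> abort (commits=1)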